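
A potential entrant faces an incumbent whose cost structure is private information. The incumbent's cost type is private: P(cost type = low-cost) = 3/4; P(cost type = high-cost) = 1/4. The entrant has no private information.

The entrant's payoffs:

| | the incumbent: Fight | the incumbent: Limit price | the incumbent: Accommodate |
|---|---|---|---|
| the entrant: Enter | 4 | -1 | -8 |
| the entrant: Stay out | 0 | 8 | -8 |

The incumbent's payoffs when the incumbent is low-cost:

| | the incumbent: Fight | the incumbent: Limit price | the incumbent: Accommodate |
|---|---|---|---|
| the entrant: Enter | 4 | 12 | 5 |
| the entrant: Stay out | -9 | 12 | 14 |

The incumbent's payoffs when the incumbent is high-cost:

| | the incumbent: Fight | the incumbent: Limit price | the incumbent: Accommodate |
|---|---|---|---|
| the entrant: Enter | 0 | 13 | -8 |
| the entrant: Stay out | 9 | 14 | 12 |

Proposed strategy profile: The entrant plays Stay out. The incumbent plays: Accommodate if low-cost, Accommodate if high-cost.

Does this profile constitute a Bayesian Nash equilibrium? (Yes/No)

No

A profile is a BNE iff every type of every player is best-responding given beliefs about the other side.
The entrant plays Stay out: E[Stay out] = 3/4·(-8) + 1/4·(-8) = -8; E[Enter] = -8. Best-responding. ✓
The incumbent (cost type low-cost), facing Stay out: Fight gives -9, Limit price gives 12, Accommodate gives 14. Proposed Accommodate is best. ✓
The incumbent (cost type high-cost), facing Stay out: Fight gives 9, Limit price gives 14, Accommodate gives 12. Proposed Accommodate is not best — profitable deviation exists. ✗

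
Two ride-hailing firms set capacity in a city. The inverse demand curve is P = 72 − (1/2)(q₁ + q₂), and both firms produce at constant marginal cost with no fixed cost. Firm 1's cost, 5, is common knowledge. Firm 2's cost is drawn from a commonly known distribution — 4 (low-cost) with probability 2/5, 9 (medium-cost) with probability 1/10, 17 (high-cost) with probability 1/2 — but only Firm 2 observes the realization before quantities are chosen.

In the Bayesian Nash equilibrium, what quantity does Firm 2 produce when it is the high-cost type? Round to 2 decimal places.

30.67

Type-c best response for Firm 2: q₂(c) = (72 − c) − q₁/2.
Firm 1 maximizes expected profit; its first-order condition is 72 − q₁ − (1/2)E[q₂] − 5 = 0.
Substituting E[q₂] and solving: E[c₂] = 11, so q₁ = (72 − 2·5 + 11)/(3/2) = 48.6667.
q₂(high-cost) = (72 − 17 − (1/2)·48.6667) = 30.6667.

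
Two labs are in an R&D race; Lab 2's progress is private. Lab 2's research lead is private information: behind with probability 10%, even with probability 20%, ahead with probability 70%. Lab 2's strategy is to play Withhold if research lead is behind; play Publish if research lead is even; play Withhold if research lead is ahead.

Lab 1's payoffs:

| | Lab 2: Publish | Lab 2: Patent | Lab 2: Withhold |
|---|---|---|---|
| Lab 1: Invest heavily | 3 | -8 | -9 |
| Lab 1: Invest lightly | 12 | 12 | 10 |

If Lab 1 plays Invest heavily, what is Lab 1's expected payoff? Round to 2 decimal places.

-6.60

E[Invest heavily] = 0.1·(-9) + 0.2·3 + 0.7·(-9) = (-0.9) + 0.6 + (-6.3) = -6.6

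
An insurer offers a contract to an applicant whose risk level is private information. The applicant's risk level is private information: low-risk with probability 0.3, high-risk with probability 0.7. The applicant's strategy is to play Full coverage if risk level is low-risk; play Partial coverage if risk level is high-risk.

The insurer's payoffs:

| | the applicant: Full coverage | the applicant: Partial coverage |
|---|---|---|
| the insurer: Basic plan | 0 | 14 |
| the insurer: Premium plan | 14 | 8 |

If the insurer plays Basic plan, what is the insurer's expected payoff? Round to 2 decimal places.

9.80

E[Basic plan] = 0.3·0 + 0.7·14 = 0 + 9.8 = 9.8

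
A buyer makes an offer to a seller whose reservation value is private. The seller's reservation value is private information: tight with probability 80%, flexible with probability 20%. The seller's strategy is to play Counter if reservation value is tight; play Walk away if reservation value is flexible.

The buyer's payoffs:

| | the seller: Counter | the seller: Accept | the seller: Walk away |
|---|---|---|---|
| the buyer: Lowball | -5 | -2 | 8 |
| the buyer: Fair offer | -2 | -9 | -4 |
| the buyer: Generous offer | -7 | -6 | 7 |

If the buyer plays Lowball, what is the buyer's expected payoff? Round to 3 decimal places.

Take the expectation over the seller's reservation value, weighting each type's action by its prior probability.
E[Lowball] = 0.8·(-5) + 0.2·8 = (-4) + 1.6 = -2.4

-2.400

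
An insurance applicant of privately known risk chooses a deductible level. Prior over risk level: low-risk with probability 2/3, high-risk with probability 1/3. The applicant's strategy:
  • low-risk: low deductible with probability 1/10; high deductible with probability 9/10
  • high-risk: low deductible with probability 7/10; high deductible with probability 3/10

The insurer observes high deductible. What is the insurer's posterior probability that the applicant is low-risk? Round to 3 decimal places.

0.857

P(high deductible) = (2/3)·(9/10) + (1/3)·(3/10) = 7/10
P(low-risk | high deductible) = ((2/3)·(9/10)) / (7/10) = (3/5) / (7/10) = 6/7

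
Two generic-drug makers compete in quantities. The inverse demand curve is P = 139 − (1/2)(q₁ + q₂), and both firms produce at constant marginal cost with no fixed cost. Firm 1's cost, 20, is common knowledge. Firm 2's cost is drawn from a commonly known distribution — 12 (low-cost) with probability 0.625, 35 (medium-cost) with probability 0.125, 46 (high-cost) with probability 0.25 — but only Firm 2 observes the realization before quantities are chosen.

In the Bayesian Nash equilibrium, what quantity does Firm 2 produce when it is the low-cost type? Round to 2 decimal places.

Firm 2 with cost c maximizes (139 − (1/2)(q₁+q₂) − c)·q₂, giving q₂(c) = (139 − c − (1/2)q₁).
E[c₂] = 0.625·12 + 0.125·35 + 0.25·46 = 23.375
Firm 1's FOC against E[q₂] yields q₁ = (139 − 2·20 + E[c₂])/(3/2) = (139 − 40 + 23.375)/(3/2) = 81.5833.
q₂(low-cost) = (139 − 12 − (1/2)·81.5833) = 86.2083.

86.21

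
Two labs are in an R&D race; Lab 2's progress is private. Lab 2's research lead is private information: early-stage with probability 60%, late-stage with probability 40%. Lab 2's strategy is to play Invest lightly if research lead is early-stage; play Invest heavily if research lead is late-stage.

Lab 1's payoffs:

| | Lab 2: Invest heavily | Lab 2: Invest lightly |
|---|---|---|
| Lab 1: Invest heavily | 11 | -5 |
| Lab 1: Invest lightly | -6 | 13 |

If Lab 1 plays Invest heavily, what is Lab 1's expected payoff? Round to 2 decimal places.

1.40

Take the expectation over Lab 2's research lead, weighting each type's action by its prior probability.
E[Invest heavily] = 0.6·(-5) + 0.4·11 = (-3) + 4.4 = 1.4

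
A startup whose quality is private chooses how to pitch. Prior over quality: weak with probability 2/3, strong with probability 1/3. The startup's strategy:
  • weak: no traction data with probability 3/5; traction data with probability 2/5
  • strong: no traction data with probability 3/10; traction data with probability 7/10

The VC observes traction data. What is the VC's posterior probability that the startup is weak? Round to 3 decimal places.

P(traction data) = (2/3)·(2/5) + (1/3)·(7/10) = 1/2
P(weak | traction data) = ((2/3)·(2/5)) / (1/2) = (4/15) / (1/2) = 8/15

0.533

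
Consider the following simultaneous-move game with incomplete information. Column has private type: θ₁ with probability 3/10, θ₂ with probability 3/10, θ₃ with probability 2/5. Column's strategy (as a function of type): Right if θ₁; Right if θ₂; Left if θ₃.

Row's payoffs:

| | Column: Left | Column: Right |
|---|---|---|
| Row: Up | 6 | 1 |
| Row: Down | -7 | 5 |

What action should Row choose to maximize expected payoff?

Compute Row's expected payoff for each action, taking the expectation over Column's type.
E[Up] = 3/10·(1) + 3/10·(1) + 2/5·(6) = 3
E[Down] = 3/10·(5) + 3/10·(5) + 2/5·(-7) = 1/5
Best response: Up (3 is the largest).

Up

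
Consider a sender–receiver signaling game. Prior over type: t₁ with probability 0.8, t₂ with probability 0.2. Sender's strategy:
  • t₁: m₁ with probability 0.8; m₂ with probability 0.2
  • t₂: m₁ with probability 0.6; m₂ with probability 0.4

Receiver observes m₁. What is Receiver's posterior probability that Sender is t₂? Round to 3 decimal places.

0.158

Apply Bayes' rule using the sender's strategy as the likelihood.
P(m₁) = 0.8·0.8 + 0.2·0.6 = 0.76
P(t₂ | m₁) = (0.2·0.6) / 0.76 = 0.12 / 0.76 = 0.157895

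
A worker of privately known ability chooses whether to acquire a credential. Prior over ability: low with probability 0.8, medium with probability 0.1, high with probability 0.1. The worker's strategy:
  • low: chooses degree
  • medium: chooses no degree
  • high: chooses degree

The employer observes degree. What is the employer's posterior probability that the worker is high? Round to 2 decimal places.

0.11

P(degree) = 0.8·1 + 0.1·0 + 0.1·1 = 0.9
P(high | degree) = (0.1·1) / 0.9 = 0.1 / 0.9 = 0.111111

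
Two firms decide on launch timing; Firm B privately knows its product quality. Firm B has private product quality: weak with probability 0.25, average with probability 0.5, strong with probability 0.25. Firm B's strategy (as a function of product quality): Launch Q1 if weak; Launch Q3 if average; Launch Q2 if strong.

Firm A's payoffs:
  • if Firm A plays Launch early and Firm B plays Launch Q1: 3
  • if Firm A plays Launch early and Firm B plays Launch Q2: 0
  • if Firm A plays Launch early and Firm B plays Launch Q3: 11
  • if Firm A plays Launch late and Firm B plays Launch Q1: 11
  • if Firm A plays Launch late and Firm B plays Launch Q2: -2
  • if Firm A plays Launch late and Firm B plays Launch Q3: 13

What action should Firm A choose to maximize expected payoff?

Launch late

Compute Firm A's expected payoff for each action, taking the expectation over Firm B's type.
E[Launch early] = 0.25·(3) + 0.5·(11) + 0.25·(0) = 6.25
E[Launch late] = 0.25·(11) + 0.5·(13) + 0.25·(-2) = 8.75
Best response: Launch late (8.75 is the largest).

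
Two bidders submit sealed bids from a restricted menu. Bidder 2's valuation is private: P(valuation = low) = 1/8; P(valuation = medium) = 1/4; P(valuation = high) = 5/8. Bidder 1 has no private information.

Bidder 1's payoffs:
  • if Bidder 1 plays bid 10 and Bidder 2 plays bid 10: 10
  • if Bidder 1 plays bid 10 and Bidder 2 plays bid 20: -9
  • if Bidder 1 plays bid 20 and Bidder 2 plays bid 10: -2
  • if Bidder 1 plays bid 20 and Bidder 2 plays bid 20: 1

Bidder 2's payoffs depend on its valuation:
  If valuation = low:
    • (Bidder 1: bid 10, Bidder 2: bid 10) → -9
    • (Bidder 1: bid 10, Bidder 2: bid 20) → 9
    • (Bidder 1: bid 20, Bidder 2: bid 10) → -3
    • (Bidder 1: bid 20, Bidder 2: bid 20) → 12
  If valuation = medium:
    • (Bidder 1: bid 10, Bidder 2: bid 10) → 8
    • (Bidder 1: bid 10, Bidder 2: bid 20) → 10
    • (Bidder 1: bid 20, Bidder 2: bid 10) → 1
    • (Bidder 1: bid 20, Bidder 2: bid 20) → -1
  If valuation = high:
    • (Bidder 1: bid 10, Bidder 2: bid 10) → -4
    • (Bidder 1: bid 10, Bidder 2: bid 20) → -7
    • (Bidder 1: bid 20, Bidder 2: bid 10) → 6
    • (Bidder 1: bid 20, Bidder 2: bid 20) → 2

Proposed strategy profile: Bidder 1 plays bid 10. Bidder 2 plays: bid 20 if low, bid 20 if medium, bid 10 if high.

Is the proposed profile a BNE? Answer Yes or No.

Yes

Bidder 1 plays bid 10: E[bid 10] = 1/8·(-9) + 1/4·(-9) + 5/8·(10) = 23/8; E[bid 20] = -7/8. Best-responding. ✓
Bidder 2 (valuation low), facing bid 10: bid 10 gives -9, bid 20 gives 9. Proposed bid 20 is best. ✓
Bidder 2 (valuation medium), facing bid 10: bid 10 gives 8, bid 20 gives 10. Proposed bid 20 is best. ✓
Bidder 2 (valuation high), facing bid 10: bid 10 gives -4, bid 20 gives -7. Proposed bid 10 is best. ✓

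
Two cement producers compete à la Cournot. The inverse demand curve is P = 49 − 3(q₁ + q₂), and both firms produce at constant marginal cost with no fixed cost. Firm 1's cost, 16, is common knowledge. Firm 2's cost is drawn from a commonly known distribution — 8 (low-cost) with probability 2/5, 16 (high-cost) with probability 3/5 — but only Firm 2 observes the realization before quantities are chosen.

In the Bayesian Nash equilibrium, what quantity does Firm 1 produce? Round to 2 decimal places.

Type-c best response for Firm 2: q₂(c) = (49 − c)/6 − q₁/2.
Firm 1 maximizes expected profit; its first-order condition is 49 − 6q₁ − 3E[q₂] − 16 = 0.
Substituting E[q₂] and solving: E[c₂] = 12.8, so q₁ = (49 − 2·16 + 12.8)/9 = 3.31111.

3.31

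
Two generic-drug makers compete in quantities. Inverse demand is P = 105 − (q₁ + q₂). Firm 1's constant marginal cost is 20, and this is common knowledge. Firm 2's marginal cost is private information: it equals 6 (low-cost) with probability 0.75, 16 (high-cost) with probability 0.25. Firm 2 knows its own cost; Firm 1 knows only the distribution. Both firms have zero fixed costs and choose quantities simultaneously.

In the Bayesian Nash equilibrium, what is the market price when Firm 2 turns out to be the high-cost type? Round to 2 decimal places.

48.25

Firm 2 with cost c maximizes (105 − (q₁+q₂) − c)·q₂, giving q₂(c) = (105 − c − q₁)/2.
E[c₂] = 0.75·6 + 0.25·16 = 8.5
Firm 1's FOC against E[q₂] yields q₁ = (105 − 2·20 + E[c₂])/3 = (105 − 40 + 8.5)/3 = 24.5.
q₂(high-cost) = 32.25, so P = 105 − (24.5 + 32.25) = 48.25.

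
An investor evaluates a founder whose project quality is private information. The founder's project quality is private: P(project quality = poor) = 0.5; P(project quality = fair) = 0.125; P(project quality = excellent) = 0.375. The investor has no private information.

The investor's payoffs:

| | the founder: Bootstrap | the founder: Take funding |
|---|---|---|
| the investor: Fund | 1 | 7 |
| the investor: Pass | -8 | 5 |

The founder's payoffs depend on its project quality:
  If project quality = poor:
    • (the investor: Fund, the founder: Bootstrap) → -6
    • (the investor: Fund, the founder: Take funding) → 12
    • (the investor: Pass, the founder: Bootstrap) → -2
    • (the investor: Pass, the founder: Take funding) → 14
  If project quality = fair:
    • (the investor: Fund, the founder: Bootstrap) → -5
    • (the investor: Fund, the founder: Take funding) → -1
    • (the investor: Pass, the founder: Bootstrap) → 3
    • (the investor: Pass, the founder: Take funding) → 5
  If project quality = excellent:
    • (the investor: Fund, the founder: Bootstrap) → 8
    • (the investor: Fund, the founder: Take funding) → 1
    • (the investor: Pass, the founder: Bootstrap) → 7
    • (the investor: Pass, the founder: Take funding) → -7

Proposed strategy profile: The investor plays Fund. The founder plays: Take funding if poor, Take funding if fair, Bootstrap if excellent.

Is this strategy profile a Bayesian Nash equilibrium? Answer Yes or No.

Yes

The investor plays Fund: E[Fund] = 0.5·(7) + 0.125·(7) + 0.375·(1) = 4.75; E[Pass] = 0.125. Best-responding. ✓
The founder (project quality poor), facing Fund: Bootstrap gives -6, Take funding gives 12. Proposed Take funding is best. ✓
The founder (project quality fair), facing Fund: Bootstrap gives -5, Take funding gives -1. Proposed Take funding is best. ✓
The founder (project quality excellent), facing Fund: Bootstrap gives 8, Take funding gives 1. Proposed Bootstrap is best. ✓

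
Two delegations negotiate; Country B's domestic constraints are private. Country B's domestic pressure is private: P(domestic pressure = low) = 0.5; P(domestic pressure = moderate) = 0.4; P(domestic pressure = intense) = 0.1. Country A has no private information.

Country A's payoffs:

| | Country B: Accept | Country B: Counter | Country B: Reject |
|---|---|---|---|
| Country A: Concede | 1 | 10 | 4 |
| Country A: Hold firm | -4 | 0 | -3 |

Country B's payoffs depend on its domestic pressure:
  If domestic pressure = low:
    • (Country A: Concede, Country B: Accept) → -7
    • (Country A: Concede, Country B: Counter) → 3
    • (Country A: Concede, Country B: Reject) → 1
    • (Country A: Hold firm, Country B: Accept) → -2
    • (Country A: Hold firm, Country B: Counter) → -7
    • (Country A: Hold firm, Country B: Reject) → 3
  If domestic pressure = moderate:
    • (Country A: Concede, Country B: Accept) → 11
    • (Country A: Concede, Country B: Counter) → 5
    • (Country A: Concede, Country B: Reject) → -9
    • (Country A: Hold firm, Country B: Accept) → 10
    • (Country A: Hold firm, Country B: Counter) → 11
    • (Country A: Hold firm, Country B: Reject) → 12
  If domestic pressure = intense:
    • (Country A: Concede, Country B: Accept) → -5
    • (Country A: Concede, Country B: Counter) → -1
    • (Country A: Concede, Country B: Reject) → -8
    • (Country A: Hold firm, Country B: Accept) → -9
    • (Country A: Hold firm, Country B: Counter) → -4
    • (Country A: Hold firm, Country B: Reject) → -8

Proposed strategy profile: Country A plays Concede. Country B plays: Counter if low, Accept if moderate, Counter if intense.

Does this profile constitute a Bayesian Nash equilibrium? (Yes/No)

A profile is a BNE iff every type of every player is best-responding given beliefs about the other side.
Country A plays Concede: E[Concede] = 0.5·(10) + 0.4·(1) + 0.1·(10) = 6.4; E[Hold firm] = -1.6. Best-responding. ✓
Country B (domestic pressure low), facing Concede: Accept gives -7, Counter gives 3, Reject gives 1. Proposed Counter is best. ✓
Country B (domestic pressure moderate), facing Concede: Accept gives 11, Counter gives 5, Reject gives -9. Proposed Accept is best. ✓
Country B (domestic pressure intense), facing Concede: Accept gives -5, Counter gives -1, Reject gives -8. Proposed Counter is best. ✓

Yes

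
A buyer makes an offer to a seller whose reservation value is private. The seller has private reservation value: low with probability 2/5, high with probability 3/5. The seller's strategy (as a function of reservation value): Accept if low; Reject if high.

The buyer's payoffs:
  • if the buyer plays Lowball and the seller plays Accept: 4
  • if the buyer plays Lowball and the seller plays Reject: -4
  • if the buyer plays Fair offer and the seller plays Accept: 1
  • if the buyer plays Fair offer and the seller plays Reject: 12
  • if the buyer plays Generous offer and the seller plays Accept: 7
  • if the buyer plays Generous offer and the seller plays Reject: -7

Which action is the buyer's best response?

Compute the buyer's expected payoff for each action, taking the expectation over the seller's type.
E[Lowball] = 2/5·(4) + 3/5·(-4) = -4/5
E[Fair offer] = 2/5·(1) + 3/5·(12) = 38/5
E[Generous offer] = 2/5·(7) + 3/5·(-7) = -7/5
Best response: Fair offer (38/5 is the largest).

Fair offer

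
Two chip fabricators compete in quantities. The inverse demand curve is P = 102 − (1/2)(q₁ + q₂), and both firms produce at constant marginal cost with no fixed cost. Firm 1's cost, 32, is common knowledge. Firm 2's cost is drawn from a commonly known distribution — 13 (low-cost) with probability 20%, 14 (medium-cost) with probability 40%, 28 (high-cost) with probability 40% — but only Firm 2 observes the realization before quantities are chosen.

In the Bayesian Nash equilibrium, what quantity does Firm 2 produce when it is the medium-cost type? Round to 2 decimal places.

68.87

Type-c best response for Firm 2: q₂(c) = (102 − c) − q₁/2.
Firm 1 maximizes expected profit; its first-order condition is 102 − q₁ − (1/2)E[q₂] − 32 = 0.
Substituting E[q₂] and solving: E[c₂] = 19.4, so q₁ = (102 − 2·32 + 19.4)/(3/2) = 38.2667.
q₂(medium-cost) = (102 − 14 − (1/2)·38.2667) = 68.8667.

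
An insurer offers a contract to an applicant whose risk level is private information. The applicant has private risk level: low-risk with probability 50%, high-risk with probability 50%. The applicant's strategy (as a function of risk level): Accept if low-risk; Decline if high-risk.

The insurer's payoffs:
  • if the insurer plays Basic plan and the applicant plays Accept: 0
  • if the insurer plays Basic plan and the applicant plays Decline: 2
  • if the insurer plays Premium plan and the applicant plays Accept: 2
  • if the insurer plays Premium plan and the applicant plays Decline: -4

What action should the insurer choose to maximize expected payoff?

Basic plan

E[Basic plan] = 0.5·(0) + 0.5·(2) = 1
E[Premium plan] = 0.5·(2) + 0.5·(-4) = -1
Best response: Basic plan (1 is the largest).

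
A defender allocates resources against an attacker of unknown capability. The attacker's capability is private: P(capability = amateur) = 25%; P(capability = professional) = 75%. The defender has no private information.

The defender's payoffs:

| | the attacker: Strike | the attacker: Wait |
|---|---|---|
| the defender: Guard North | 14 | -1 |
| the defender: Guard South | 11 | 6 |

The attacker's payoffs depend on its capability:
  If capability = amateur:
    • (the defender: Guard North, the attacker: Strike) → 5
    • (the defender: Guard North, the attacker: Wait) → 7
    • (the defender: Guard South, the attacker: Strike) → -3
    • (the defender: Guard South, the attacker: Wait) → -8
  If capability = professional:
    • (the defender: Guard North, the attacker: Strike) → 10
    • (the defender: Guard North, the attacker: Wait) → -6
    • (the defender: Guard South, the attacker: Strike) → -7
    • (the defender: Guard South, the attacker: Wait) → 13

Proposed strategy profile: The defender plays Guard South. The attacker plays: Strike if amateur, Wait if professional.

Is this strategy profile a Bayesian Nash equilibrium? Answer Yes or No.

A profile is a BNE iff every type of every player is best-responding given beliefs about the other side.
The defender plays Guard South: E[Guard South] = 0.25·(11) + 0.75·(6) = 7.25; E[Guard North] = 2.75. Best-responding. ✓
The attacker (capability amateur), facing Guard South: Strike gives -3, Wait gives -8. Proposed Strike is best. ✓
The attacker (capability professional), facing Guard South: Strike gives -7, Wait gives 13. Proposed Wait is best. ✓

Yes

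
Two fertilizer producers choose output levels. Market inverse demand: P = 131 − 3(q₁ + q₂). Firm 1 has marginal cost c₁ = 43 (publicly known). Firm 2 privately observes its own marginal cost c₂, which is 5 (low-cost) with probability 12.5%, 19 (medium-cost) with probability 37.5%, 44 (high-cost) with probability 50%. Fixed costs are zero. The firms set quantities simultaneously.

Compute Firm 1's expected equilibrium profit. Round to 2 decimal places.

206.95

Firm 2 with cost c maximizes (131 − 3(q₁+q₂) − c)·q₂, giving q₂(c) = (131 − c − 3q₁)/6.
E[c₂] = 0.125·5 + 0.375·19 + 0.5·44 = 29.75
Firm 1's FOC against E[q₂] yields q₁ = (131 − 2·43 + E[c₂])/9 = (131 − 86 + 29.75)/9 = 8.30556.
E[P] = 131 − 3·(q₁ + E[q₂]) = 67.9167; Firm 1's expected profit = (E[P] − 43)·q₁ = (67.9167 − 43)·8.30556 = 206.947.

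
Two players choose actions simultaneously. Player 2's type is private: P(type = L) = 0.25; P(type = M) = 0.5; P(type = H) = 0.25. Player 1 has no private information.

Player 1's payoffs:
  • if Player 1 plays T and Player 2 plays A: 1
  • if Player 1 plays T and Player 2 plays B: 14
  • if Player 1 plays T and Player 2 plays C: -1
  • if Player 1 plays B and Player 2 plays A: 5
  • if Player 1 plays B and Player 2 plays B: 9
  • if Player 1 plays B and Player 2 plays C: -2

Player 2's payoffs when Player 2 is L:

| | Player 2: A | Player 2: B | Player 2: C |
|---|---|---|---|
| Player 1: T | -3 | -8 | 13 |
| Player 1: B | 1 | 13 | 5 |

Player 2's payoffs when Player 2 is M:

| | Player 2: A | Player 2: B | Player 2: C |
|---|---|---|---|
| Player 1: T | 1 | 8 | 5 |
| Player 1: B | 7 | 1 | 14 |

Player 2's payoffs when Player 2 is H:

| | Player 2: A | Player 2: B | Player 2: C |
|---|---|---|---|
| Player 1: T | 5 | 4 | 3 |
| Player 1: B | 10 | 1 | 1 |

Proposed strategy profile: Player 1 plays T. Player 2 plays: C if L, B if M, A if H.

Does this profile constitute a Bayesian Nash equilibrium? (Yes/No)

Player 1 plays T: E[T] = 0.25·(-1) + 0.5·(14) + 0.25·(1) = 7; E[B] = 5.25. Best-responding. ✓
Player 2 (type L), facing T: A gives -3, B gives -8, C gives 13. Proposed C is best. ✓
Player 2 (type M), facing T: A gives 1, B gives 8, C gives 5. Proposed B is best. ✓
Player 2 (type H), facing T: A gives 5, B gives 4, C gives 3. Proposed A is best. ✓

Yes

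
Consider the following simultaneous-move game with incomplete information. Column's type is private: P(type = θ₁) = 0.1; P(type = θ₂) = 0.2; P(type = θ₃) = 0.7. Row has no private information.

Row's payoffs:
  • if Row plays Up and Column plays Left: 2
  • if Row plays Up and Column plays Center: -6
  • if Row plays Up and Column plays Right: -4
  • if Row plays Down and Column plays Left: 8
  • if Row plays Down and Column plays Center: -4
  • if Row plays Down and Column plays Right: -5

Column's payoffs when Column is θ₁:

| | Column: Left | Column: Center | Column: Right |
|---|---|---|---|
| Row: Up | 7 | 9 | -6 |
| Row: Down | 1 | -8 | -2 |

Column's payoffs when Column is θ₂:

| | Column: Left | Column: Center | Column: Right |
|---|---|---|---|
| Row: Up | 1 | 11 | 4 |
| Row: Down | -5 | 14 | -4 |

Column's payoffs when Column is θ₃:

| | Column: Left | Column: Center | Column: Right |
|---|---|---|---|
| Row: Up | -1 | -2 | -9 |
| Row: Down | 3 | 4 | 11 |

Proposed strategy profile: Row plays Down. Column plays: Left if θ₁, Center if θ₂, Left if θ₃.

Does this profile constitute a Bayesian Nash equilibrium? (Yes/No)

No

Row plays Down: E[Down] = 0.1·(8) + 0.2·(-4) + 0.7·(8) = 5.6; E[Up] = 0.4. Best-responding. ✓
Column (type θ₁), facing Down: Left gives 1, Center gives -8, Right gives -2. Proposed Left is best. ✓
Column (type θ₂), facing Down: Left gives -5, Center gives 14, Right gives -4. Proposed Center is best. ✓
Column (type θ₃), facing Down: Left gives 3, Center gives 4, Right gives 11. Proposed Left is not best — profitable deviation exists. ✗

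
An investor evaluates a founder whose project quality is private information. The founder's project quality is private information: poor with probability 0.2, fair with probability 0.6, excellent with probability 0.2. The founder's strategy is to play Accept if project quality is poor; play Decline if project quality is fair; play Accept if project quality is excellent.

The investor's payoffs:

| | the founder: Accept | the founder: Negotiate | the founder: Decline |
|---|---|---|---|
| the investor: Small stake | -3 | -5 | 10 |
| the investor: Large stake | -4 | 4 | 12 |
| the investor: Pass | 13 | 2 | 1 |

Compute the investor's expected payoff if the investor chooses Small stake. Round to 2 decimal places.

4.80

Take the expectation over the founder's project quality, weighting each type's action by its prior probability.
E[Small stake] = 0.2·(-3) + 0.6·10 + 0.2·(-3) = (-0.6) + 6 + (-0.6) = 4.8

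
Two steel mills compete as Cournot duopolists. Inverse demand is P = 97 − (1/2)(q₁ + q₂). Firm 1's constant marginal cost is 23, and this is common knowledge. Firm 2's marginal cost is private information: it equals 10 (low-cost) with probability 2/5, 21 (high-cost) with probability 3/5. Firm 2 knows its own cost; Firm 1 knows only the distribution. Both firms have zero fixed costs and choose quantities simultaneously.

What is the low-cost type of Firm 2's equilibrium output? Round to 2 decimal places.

Firm 2 with cost c maximizes (97 − (1/2)(q₁+q₂) − c)·q₂, giving q₂(c) = (97 − c − (1/2)q₁).
E[c₂] = 2/5·10 + 3/5·21 = 16.6
Firm 1's FOC against E[q₂] yields q₁ = (97 − 2·23 + E[c₂])/(3/2) = (97 − 46 + 16.6)/(3/2) = 45.0667.
q₂(low-cost) = (97 − 10 − (1/2)·45.0667) = 64.4667.

64.47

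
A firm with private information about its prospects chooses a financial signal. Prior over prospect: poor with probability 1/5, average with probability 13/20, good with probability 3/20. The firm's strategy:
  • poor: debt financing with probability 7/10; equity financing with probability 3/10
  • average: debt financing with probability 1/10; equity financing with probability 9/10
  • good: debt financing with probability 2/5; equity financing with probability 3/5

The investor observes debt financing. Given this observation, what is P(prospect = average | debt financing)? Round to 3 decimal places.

P(debt financing) = (1/5)·(7/10) + (13/20)·(1/10) + (3/20)·(2/5) = 53/200
P(average | debt financing) = ((13/20)·(1/10)) / (53/200) = (13/200) / (53/200) = 13/53

0.245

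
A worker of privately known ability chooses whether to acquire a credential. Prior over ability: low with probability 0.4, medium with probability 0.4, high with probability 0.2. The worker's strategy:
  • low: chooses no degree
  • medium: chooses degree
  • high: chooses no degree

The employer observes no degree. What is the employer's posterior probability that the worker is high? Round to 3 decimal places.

0.333

P(no degree) = 0.4·1 + 0.4·0 + 0.2·1 = 0.6
P(high | no degree) = (0.2·1) / 0.6 = 0.2 / 0.6 = 0.333333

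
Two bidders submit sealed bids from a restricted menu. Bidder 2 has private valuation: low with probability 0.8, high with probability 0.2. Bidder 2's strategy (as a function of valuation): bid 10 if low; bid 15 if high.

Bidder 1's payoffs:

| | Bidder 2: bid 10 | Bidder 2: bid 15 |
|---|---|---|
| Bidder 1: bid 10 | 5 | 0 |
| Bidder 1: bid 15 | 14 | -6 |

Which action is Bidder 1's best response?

E[bid 10] = 0.8·(5) + 0.2·(0) = 4
E[bid 15] = 0.8·(14) + 0.2·(-6) = 10
Best response: bid 15 (10 is the largest).

bid 15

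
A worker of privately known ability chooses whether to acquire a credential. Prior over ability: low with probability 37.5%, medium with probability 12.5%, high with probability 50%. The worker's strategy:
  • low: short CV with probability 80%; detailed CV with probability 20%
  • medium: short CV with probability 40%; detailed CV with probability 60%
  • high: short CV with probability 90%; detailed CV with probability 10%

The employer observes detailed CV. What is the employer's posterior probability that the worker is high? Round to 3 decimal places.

0.250

P(detailed CV) = 0.375·0.2 + 0.125·0.6 + 0.5·0.1 = 0.2
P(high | detailed CV) = (0.5·0.1) / 0.2 = 0.05 / 0.2 = 0.25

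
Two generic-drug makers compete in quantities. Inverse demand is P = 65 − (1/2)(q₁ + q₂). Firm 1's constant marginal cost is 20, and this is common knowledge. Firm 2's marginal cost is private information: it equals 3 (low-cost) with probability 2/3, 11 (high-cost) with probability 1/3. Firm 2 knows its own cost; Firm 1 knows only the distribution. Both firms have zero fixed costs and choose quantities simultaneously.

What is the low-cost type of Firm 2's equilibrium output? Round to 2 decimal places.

51.78

Each type of Firm 2 best-responds to q₁; Firm 1 best-responds to the expected q₂ over Firm 2's types.
Firm 2 with cost c maximizes (65 − (1/2)(q₁+q₂) − c)·q₂, giving q₂(c) = (65 − c − (1/2)q₁).
E[c₂] = 2/3·3 + 1/3·11 = 5.66667
Firm 1's FOC against E[q₂] yields q₁ = (65 − 2·20 + E[c₂])/(3/2) = (65 − 40 + 5.66667)/(3/2) = 20.4444.
q₂(low-cost) = (65 − 3 − (1/2)·20.4444) = 51.7778.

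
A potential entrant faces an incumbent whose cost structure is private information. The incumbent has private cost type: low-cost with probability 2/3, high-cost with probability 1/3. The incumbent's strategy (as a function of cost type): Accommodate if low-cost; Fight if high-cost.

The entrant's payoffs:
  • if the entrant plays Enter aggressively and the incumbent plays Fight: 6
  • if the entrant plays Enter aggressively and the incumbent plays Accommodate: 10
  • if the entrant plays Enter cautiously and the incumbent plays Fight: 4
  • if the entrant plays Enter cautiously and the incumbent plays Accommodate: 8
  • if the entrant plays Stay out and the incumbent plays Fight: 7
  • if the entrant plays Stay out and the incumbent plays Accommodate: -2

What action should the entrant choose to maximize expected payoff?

Enter aggressively

Compute the entrant's expected payoff for each action, taking the expectation over the incumbent's type.
E[Enter aggressively] = 2/3·(10) + 1/3·(6) = 26/3
E[Enter cautiously] = 2/3·(8) + 1/3·(4) = 20/3
E[Stay out] = 2/3·(-2) + 1/3·(7) = 1
Best response: Enter aggressively (26/3 is the largest).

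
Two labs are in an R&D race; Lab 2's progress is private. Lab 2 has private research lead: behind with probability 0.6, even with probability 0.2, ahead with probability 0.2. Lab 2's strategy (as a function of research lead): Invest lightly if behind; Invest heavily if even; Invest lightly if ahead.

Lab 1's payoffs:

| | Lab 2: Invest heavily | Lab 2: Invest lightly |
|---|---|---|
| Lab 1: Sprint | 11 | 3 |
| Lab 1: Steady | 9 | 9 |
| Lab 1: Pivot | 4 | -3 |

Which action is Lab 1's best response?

E[Sprint] = 0.6·(3) + 0.2·(11) + 0.2·(3) = 4.6
E[Steady] = 0.6·(9) + 0.2·(9) + 0.2·(9) = 9
E[Pivot] = 0.6·(-3) + 0.2·(4) + 0.2·(-3) = -1.6
Best response: Steady (9 is the largest).

Steady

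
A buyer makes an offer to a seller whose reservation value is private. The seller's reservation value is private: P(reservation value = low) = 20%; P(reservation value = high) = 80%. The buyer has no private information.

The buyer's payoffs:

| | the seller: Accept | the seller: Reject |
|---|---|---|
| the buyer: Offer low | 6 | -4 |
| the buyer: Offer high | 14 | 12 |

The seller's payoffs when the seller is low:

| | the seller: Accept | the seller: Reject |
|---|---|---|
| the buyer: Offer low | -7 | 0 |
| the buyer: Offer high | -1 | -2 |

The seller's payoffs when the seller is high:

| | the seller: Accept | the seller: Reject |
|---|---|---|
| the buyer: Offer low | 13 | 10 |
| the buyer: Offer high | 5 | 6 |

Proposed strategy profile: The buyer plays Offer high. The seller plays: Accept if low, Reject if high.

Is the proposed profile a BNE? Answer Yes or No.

Yes

The buyer plays Offer high: E[Offer high] = 0.2·(14) + 0.8·(12) = 12.4; E[Offer low] = -2. Best-responding. ✓
The seller (reservation value low), facing Offer high: Accept gives -1, Reject gives -2. Proposed Accept is best. ✓
The seller (reservation value high), facing Offer high: Accept gives 5, Reject gives 6. Proposed Reject is best. ✓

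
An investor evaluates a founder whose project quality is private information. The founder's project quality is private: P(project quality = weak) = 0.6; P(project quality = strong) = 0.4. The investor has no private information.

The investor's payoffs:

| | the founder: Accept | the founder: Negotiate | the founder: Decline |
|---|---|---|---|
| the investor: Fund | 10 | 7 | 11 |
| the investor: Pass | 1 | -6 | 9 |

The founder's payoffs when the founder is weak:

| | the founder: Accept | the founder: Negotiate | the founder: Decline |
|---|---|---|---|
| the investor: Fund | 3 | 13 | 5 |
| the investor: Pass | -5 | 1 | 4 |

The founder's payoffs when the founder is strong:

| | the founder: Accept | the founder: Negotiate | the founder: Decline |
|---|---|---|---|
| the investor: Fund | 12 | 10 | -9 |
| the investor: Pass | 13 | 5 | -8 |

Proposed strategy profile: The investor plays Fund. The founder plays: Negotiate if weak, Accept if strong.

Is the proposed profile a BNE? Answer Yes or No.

Yes

The investor plays Fund: E[Fund] = 0.6·(7) + 0.4·(10) = 8.2; E[Pass] = -3.2. Best-responding. ✓
The founder (project quality weak), facing Fund: Accept gives 3, Negotiate gives 13, Decline gives 5. Proposed Negotiate is best. ✓
The founder (project quality strong), facing Fund: Accept gives 12, Negotiate gives 10, Decline gives -9. Proposed Accept is best. ✓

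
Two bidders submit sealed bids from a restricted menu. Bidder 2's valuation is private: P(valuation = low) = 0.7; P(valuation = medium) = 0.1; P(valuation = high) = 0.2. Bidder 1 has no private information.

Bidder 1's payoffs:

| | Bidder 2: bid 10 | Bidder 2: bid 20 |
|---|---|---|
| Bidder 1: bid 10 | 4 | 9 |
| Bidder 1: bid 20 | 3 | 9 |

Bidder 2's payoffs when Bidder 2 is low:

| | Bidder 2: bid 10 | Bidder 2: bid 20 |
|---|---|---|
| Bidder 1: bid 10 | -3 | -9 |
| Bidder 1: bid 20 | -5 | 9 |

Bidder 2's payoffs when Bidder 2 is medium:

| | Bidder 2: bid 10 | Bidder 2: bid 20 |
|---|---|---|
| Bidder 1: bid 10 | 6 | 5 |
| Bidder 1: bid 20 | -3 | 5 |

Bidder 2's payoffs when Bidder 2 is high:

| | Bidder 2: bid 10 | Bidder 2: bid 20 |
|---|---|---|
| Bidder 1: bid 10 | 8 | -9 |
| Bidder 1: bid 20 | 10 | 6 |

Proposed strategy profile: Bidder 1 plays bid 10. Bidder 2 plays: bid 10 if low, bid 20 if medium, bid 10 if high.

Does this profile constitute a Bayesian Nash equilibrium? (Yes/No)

A profile is a BNE iff every type of every player is best-responding given beliefs about the other side.
Bidder 1 plays bid 10: E[bid 10] = 0.7·(4) + 0.1·(9) + 0.2·(4) = 4.5; E[bid 20] = 3.6. Best-responding. ✓
Bidder 2 (valuation low), facing bid 10: bid 10 gives -3, bid 20 gives -9. Proposed bid 10 is best. ✓
Bidder 2 (valuation medium), facing bid 10: bid 10 gives 6, bid 20 gives 5. Proposed bid 20 is not best — profitable deviation exists. ✗
Bidder 2 (valuation high), facing bid 10: bid 10 gives 8, bid 20 gives -9. Proposed bid 10 is best. ✓

No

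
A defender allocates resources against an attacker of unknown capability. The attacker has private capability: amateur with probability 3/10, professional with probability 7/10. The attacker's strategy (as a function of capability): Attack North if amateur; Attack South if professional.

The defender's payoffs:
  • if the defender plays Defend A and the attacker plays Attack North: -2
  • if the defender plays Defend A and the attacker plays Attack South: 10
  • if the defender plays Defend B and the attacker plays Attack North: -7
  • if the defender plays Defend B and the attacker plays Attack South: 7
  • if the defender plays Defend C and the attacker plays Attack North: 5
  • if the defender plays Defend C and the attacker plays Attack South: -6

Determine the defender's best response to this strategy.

E[Defend A] = 3/10·(-2) + 7/10·(10) = 32/5
E[Defend B] = 3/10·(-7) + 7/10·(7) = 14/5
E[Defend C] = 3/10·(5) + 7/10·(-6) = -27/10
Best response: Defend A (32/5 is the largest).

Defend A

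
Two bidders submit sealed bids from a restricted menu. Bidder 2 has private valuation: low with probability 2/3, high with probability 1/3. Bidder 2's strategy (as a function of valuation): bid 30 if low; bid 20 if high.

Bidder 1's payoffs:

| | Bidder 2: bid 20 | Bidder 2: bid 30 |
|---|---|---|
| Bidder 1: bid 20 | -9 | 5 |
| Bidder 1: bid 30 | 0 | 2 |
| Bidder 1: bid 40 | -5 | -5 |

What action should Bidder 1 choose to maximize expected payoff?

bid 30

E[bid 20] = 2/3·(5) + 1/3·(-9) = 1/3
E[bid 30] = 2/3·(2) + 1/3·(0) = 4/3
E[bid 40] = 2/3·(-5) + 1/3·(-5) = -5
Best response: bid 30 (4/3 is the largest).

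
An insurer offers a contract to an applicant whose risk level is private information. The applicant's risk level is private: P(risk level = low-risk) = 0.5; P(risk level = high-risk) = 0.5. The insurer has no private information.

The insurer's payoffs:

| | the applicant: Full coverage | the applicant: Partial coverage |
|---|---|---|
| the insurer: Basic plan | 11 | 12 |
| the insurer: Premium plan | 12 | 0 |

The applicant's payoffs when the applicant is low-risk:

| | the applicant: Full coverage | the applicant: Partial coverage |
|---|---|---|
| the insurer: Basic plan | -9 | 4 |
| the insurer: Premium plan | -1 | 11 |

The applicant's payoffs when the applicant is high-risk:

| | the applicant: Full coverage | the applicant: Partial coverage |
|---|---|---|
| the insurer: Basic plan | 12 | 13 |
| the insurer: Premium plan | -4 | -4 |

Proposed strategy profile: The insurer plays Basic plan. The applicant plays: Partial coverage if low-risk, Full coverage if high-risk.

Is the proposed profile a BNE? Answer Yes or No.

No

The insurer plays Basic plan: E[Basic plan] = 0.5·(12) + 0.5·(11) = 11.5; E[Premium plan] = 6. Best-responding. ✓
The applicant (risk level low-risk), facing Basic plan: Full coverage gives -9, Partial coverage gives 4. Proposed Partial coverage is best. ✓
The applicant (risk level high-risk), facing Basic plan: Full coverage gives 12, Partial coverage gives 13. Proposed Full coverage is not best — profitable deviation exists. ✗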